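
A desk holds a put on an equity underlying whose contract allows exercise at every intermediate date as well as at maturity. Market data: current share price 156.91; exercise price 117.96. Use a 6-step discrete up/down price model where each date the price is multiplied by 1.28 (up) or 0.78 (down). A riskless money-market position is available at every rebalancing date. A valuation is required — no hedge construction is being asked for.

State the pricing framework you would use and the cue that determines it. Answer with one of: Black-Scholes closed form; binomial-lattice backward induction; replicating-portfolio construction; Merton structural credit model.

Key observation: an American put (K = 117.96, S₀ = 156.91) on a 6-date tree has no closed form — the optimal stopping decision is embedded and must be resolved recursively from expiry.

framework: binomial-lattice backward induction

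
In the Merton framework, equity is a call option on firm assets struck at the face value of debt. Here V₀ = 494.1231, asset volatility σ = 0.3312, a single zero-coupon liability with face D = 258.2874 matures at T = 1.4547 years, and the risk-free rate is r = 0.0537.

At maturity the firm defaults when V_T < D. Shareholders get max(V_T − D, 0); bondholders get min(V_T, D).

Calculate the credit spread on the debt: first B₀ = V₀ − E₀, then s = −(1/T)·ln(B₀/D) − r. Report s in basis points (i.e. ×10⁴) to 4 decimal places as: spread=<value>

spread=53.0607

Equity is a call on the firm's assets struck at D = 258.2874:
d₁ = [ln(V₀/D) + (r + σ²/2)T] / (σ√T)
   = [ln(494.1231/258.2874) + (0.0537 + 0.5·0.3312²)·1.4547] / (0.3312·√1.4547)
   = [0.648712 + 0.157903] / 0.399463 = 2.019245
d₂ = d₁ − σ√T = 2.019245 − 0.399463 = 1.619782
N(d₁) = 0.978269,  N(d₂) = 0.947360,  e^(−rT) = 0.924856
E₀ = V₀·N(d₁) − D·e^(−rT)·N(d₂)
   = 494.1231·0.978269 − 258.2874·0.924856·0.947360 = 257.081233
B₀ = V₀ − E₀ = 494.1231 − 257.081233 = 237.041867
spread = −(1/T)·ln(B₀/D) − r = −(1/1.4547)·ln(237.041867/258.2874) − 0.0537 = 0.00530607
in basis points: 0.00530607 × 10⁴ = 53.0607 bp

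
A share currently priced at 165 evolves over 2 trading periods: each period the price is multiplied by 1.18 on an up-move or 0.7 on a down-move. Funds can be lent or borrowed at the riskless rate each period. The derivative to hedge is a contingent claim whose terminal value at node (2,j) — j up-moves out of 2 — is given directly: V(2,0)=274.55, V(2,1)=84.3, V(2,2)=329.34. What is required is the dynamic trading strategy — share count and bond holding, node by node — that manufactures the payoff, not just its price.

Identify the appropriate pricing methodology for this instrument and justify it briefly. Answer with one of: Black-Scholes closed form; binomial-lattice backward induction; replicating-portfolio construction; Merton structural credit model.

Key observation: the deliverable is the dynamic trading strategy on the 2-step tree (spot 165, moves 1.18 and 0.7), so the valuation must go through the node-by-node replicating-portfolio solve.

framework: replicating-portfolio construction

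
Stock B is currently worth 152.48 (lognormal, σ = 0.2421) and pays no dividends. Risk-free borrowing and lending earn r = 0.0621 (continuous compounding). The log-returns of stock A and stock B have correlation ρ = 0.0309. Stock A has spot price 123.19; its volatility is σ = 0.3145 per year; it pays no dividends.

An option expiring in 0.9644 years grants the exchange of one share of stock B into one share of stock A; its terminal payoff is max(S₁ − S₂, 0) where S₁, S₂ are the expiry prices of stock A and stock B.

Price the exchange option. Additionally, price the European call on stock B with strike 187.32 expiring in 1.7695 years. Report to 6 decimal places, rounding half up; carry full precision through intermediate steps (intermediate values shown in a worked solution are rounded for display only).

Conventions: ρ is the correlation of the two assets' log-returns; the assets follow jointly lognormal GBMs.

σ_eff = √(σ₁² + σ₂² − 2ρσ₁σ₂) = √(0.3145² + 0.2421² − 2·0.0309·0.3145·0.2421) = 0.390918
d₁ = (ln(S₁/S₂) + (q₂ − q₁ + σ_eff²/2)T) / (σ_eff√T) = (ln(123.19/152.48) + (0.0 − 0.0 + 0.076409)·0.9644) / 0.383897 = -0.363684
d₂ = d₁ − σ_eff√T = -0.363684 − 0.383897 = -0.747581
N(d₁) = 0.358047,  N(d₂) = 0.227357
V = S₁·e^{−q₁T}·N(d₁) − S₂·e^{−q₂T}·N(d₂) = 44.107818 − 34.667323 = 9.440495
[vanilla: stock B call K=187.32]
σ√T = 0.2421·√1.7695 = 0.322048
d₁ = (ln(S/K) + (r+σ²/2)T) / (σ√T) = (ln(152.48/187.32) + (0.0621+0.2421²/2)·1.7695) / 0.322048 = (-0.205785 + 0.161743) / 0.322048 = -0.136755
d₂ = d₁ − σ√T = -0.136755 − 0.322048 = -0.458803
e^{−rT} = 0.895936
N(d₁) = 0.445612,  N(d₂) = 0.323188
price = S·N(d₁) − K·e^{−rT}·N(d₂) = 67.946944 − 54.239590 = 13.707354

exchange price = 9.440495
price(stock B call K=187.32) = 13.707354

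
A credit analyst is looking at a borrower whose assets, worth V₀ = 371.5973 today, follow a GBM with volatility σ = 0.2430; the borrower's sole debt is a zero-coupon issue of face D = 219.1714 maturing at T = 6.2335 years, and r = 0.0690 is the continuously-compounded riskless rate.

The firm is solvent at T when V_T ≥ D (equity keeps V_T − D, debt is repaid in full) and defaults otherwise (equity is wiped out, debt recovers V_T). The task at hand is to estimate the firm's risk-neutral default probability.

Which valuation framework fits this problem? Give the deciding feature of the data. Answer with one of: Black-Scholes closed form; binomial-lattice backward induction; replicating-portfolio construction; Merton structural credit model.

framework: Merton structural credit model

Key observation: the asked-for credit quantity lives on the firm's capital structure — asset value, asset volatility, debt face 219.1714 — which is the structural model's domain.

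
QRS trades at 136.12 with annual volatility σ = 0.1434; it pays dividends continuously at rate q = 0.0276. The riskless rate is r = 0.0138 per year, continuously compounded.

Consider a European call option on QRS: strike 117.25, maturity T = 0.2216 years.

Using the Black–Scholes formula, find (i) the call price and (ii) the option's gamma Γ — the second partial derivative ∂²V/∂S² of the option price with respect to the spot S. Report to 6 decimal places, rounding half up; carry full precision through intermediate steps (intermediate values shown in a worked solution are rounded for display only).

price = 18.443763
Γ = 0.003845

σ√T = 0.1434·√0.2216 = 0.067505
d₁ = (ln(S/K) + (r−q+σ²/2)T) / (σ√T) = (ln(136.12/117.25) + (0.0138−0.0276+0.1434²/2)·0.2216) / 0.067505 = (0.149228 − 0.000780) / 0.067505 = 2.199088
d₂ = d₁ − σ√T = 2.199088 − 0.067505 = 2.131584
e^{−rT} = 0.996947
e^{−qT} = 0.993903
N(d₁) = 0.986064,  N(d₂) = 0.983479
Call price V = S·e^{−qT}·N(d₁) − K·e^{−rT}·N(d₂) = 133.404632 − 114.960868 = 18.443763
φ(d₁) = (1/√(2π))·e^{−d₁²/2} = 0.035546
Γ = e^{−qT}·φ(d₁) / (S·σ·√T) = 0.003845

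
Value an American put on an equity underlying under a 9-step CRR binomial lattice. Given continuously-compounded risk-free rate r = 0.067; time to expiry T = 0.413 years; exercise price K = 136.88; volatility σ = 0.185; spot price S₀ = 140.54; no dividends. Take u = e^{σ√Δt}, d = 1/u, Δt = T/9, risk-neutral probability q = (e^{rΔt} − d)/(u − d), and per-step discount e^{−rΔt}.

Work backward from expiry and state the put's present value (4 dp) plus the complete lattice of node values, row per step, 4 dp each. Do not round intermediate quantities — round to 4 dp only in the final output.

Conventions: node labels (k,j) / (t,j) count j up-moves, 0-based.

price = 3.7479
tree:
3.7479
5.7319 2.0028
8.5166 3.2851 0.8723
12.2410 5.2493 1.5550 0.2695
16.9424 8.1252 2.7187 0.5276 0.0411
21.6026 12.0938 4.6381 1.0251 0.0876 0.0000
26.0817 16.9424 7.6603 1.9735 0.1865 0.0000 0.0000
30.3868 21.6026 12.0938 3.7564 0.3971 0.0000 0.0000 0.0000
34.5246 26.0817 16.9424 7.0492 0.8456 0.0000 0.0000 0.0000 0.0000
38.5016 30.3868 21.6026 12.0938 1.8007 0.0000 0.0000 0.0000 0.0000 0.0000

Δt=0.04589  u=1.04043  d=0.96114  q=0.52893  discount=0.99693
step 9 (expiry): payoffs max(K−S,0) = 38.5016 30.3868 21.6026 12.0938 1.8007 0.0000 0.0000 0.0000 0.0000 0.0000
k=8: (k=8,j=0): S=102.3554, K−S=34.5246, hold=34.1044 ⇒ V=34.5246 exercise | (k=8,j=1): S=110.7983, K−S=26.0817, hold=25.6615 ⇒ V=26.0817 exercise | (k=8,j=2): S=119.9376, K−S=16.9424, hold=16.5222 ⇒ V=16.9424 exercise | (k=8,j=3): S=129.8308, K−S=7.0492, hold=6.6290 ⇒ V=7.0492 exercise | (k=8,j=4): S=140.5400, K−S=0.0000, hold=0.8456 ⇒ V=0.8456 continue | (k=8,j=5): S=152.1326, K−S=0.0000, hold=0.0000 ⇒ V=0.0000 continue | (k=8,j=6): S=164.6814, K−S=0.0000, hold=0.0000 ⇒ V=0.0000 continue | (k=8,j=7): S=178.2653, K−S=0.0000, hold=0.0000 ⇒ V=0.0000 continue | (k=8,j=8): S=192.9697, K−S=0.0000, hold=0.0000 ⇒ V=0.0000 continue
k=7: (k=7,j=0): S=106.4932, K−S=30.3868, hold=29.9666 ⇒ V=30.3868 exercise | (k=7,j=1): S=115.2774, K−S=21.6026, hold=21.1824 ⇒ V=21.6026 exercise | (k=7,j=2): S=124.7862, K−S=12.0938, hold=11.6736 ⇒ V=12.0938 exercise | (k=7,j=3): S=135.0793, K−S=1.8007, hold=3.7564 ⇒ V=3.7564 continue | (k=7,j=4): S=146.2215, K−S=0.0000, hold=0.3971 ⇒ V=0.3971 continue | (k=7,j=5): S=158.2827, K−S=0.0000, hold=0.0000 ⇒ V=0.0000 continue | (k=7,j=6): S=171.3388, K−S=0.0000, hold=0.0000 ⇒ V=0.0000 continue | (k=7,j=7): S=185.4718, K−S=0.0000, hold=0.0000 ⇒ V=0.0000 continue
k=6: (k=6,j=0): S=110.7983, K−S=26.0817, hold=25.6615 ⇒ V=26.0817 exercise | (k=6,j=1): S=119.9376, K−S=16.9424, hold=16.5222 ⇒ V=16.9424 exercise | (k=6,j=2): S=129.8308, K−S=7.0492, hold=7.6603 ⇒ V=7.6603 continue | (k=6,j=3): S=140.5400, K−S=0.0000, hold=1.9735 ⇒ V=1.9735 continue | (k=6,j=4): S=152.1326, K−S=0.0000, hold=0.1865 ⇒ V=0.1865 continue | (k=6,j=5): S=164.6814, K−S=0.0000, hold=0.0000 ⇒ V=0.0000 continue | (k=6,j=6): S=178.2653, K−S=0.0000, hold=0.0000 ⇒ V=0.0000 continue
k=5: (k=5,j=0): S=115.2774, K−S=21.6026, hold=21.1824 ⇒ V=21.6026 exercise | (k=5,j=1): S=124.7862, K−S=12.0938, hold=11.9958 ⇒ V=12.0938 exercise | (k=5,j=2): S=135.0793, K−S=1.8007, hold=4.6381 ⇒ V=4.6381 continue | (k=5,j=3): S=146.2215, K−S=0.0000, hold=1.0251 ⇒ V=1.0251 continue | (k=5,j=4): S=158.2827, K−S=0.0000, hold=0.0876 ⇒ V=0.0876 continue | (k=5,j=5): S=171.3388, K−S=0.0000, hold=0.0000 ⇒ V=0.0000 continue
k=4: (k=4,j=0): S=119.9376, K−S=16.9424, hold=16.5222 ⇒ V=16.9424 exercise | (k=4,j=1): S=129.8308, K−S=7.0492, hold=8.1252 ⇒ V=8.1252 continue | (k=4,j=2): S=140.5400, K−S=0.0000, hold=2.7187 ⇒ V=2.7187 continue | (k=4,j=3): S=152.1326, K−S=0.0000, hold=0.5276 ⇒ V=0.5276 continue | (k=4,j=4): S=164.6814, K−S=0.0000, hold=0.0411 ⇒ V=0.0411 continue
k=3: (k=3,j=0): S=124.7862, K−S=12.0938, hold=12.2410 ⇒ V=12.2410 continue | (k=3,j=1): S=135.0793, K−S=1.8007, hold=5.2493 ⇒ V=5.2493 continue | (k=3,j=2): S=146.2215, K−S=0.0000, hold=1.5550 ⇒ V=1.5550 continue | (k=3,j=3): S=158.2827, K−S=0.0000, hold=0.2695 ⇒ V=0.2695 continue
k=2: (k=2,j=0): S=129.8308, K−S=7.0492, hold=8.5166 ⇒ V=8.5166 continue | (k=2,j=1): S=140.5400, K−S=0.0000, hold=3.2851 ⇒ V=3.2851 continue | (k=2,j=2): S=152.1326, K−S=0.0000, hold=0.8723 ⇒ V=0.8723 continue
k=1: (k=1,j=0): S=135.0793, K−S=1.8007, hold=5.7319 ⇒ V=5.7319 continue | (k=1,j=1): S=146.2215, K−S=0.0000, hold=2.0028 ⇒ V=2.0028 continue
k=0: (k=0,j=0): S=140.5400, K−S=0.0000, hold=3.7479 ⇒ V=3.7479 continue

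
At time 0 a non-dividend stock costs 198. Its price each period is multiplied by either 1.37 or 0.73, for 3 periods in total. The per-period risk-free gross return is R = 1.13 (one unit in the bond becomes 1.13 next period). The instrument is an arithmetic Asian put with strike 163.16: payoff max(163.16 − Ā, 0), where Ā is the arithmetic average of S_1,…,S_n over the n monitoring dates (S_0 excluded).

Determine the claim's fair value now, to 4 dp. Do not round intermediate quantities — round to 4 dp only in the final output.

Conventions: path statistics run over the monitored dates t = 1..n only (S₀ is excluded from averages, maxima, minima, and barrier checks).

Under the martingale measure an up-move has probability p* = 0.6250; value the claim as the probability-weighted average of per-path payoffs, discounted 3 periods at R = 1.13.
Enumerate all 2^3 = 8 price paths (U = up ×1.37, D = down ×0.73); each path with k up-moves has probability p*^k·(1−p*)^(3−k).
DDD: Ā=109.0265, payoff=54.1335, prob=0.052734
UDD: Ā=204.6114, payoff=0.0000, prob=0.087891
DUD: Ā=162.3714, payoff=0.7886, prob=0.087891
UUD: Ā=304.7244, payoff=0.0000, prob=0.146484
DDU: Ā=131.5362, payoff=31.6238, prob=0.087891
UDU: Ā=246.8556, payoff=0.0000, prob=0.146484
DUU: Ā=204.6156, payoff=0.0000, prob=0.146484
UUU: Ā=384.0047, payoff=0.0000, prob=0.244141
Price = Σ prob·payoff / R^3 = 5.703438 / 1.442897 = 3.9528

price = 3.9528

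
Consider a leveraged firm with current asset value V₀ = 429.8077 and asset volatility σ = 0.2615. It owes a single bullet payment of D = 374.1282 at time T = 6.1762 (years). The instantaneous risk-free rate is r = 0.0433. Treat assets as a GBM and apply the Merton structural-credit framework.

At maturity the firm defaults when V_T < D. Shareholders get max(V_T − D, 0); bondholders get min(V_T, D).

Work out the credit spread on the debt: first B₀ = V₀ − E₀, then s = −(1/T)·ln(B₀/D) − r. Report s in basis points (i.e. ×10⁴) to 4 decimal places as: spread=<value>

spread=216.7168

Equity is a call on the firm's assets struck at D = 374.1282:
d₁ = [ln(V₀/D) + (r + σ²/2)T] / (σ√T)
   = [ln(429.8077/374.1282) + (0.0433 + 0.5·0.2615²)·6.1762] / (0.2615·√6.1762)
   = [0.138739 + 0.478601] / 0.649879 = 0.949931
d₂ = d₁ − σ√T = 0.949931 − 0.649879 = 0.300052
N(d₁) = 0.828926,  N(d₂) = 0.617931,  e^(−rT) = 0.765344
E₀ = V₀·N(d₁) − D·e^(−rT)·N(d₂)
   = 429.8077·0.828926 − 374.1282·0.765344·0.617931 = 179.342389
B₀ = V₀ − E₀ = 429.8077 − 179.342389 = 250.465311
spread = −(1/T)·ln(B₀/D) − r = −(1/6.1762)·ln(250.465311/374.1282) − 0.0433 = 0.02167168
in basis points: 0.02167168 × 10⁴ = 216.7168 bp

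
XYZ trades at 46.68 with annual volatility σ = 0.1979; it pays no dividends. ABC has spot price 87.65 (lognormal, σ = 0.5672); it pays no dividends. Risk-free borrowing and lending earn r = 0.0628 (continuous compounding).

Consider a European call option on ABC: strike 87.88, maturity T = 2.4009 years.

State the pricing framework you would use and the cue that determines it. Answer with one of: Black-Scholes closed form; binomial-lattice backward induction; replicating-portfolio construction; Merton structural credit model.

Key observation: with ABC following a GBM at constant σ and r, the European call struck at 87.88 prices in closed form — nothing here needs a stepwise model or a balance sheet.

framework: Black-Scholes closed form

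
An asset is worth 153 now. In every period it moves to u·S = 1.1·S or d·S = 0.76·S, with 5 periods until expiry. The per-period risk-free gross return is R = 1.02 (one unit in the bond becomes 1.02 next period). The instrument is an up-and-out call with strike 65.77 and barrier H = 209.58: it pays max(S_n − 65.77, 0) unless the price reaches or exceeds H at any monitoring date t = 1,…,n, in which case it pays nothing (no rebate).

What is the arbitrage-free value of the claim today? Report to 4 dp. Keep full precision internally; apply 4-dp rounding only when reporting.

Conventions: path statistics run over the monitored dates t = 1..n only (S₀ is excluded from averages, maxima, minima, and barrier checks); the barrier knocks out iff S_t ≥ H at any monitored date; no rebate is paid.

price = 43.1521

Set p* = 0.7647 (from d < R < u); the path-dependent value is the discounted p*-expectation over all price paths.
Enumerate all 2^5 = 32 price paths (U = up ×1.1, D = down ×0.76); each path with k up-moves has probability p*^k·(1−p*)^(5−k).
DDDDD: M=116.2800, payoff=0.0000, prob=0.000721
UDDDD: M=168.3000, payoff=0.0000, prob=0.002344
DUDDD: M=127.9080, payoff=0.0000, prob=0.002344
UUDDD: M=185.1300, payoff=15.4976, prob=0.007618
DDUDD: M=116.2800, payoff=0.0000, prob=0.002344
UDUDD: M=168.3000, payoff=15.4976, prob=0.007618
DUUDD: M=140.6988, payoff=15.4976, prob=0.007618
UUUDD: M=203.6430, payoff=51.8542, prob=0.024757
DDDUD: M=116.2800, payoff=0.0000, prob=0.002344
UDDUD: M=168.3000, payoff=15.4976, prob=0.007618
DUDUD: M=127.9080, payoff=15.4976, prob=0.007618
UUDUD: M=185.1300, payoff=51.8542, prob=0.024757
DDUUD: M=116.2800, payoff=15.4976, prob=0.007618
UDUUD: M=168.3000, payoff=51.8542, prob=0.024757
DUUUD: M=154.7687, payoff=51.8542, prob=0.024757
UUUUD: M=224.0073, payoff=0.0000, prob=0.080462
DDDDU: M=116.2800, payoff=0.0000, prob=0.002344
UDDDU: M=168.3000, payoff=15.4976, prob=0.007618
DUDDU: M=127.9080, payoff=15.4976, prob=0.007618
UUDDU: M=185.1300, payoff=51.8542, prob=0.024757
DDUDU: M=116.2800, payoff=15.4976, prob=0.007618
UDUDU: M=168.3000, payoff=51.8542, prob=0.024757
DUUDU: M=140.6988, payoff=51.8542, prob=0.024757
UUUDU: M=203.6430, payoff=104.4755, prob=0.080462
DDDUU: M=116.2800, payoff=15.4976, prob=0.007618
UDDUU: M=168.3000, payoff=51.8542, prob=0.024757
DUDUU: M=127.9080, payoff=51.8542, prob=0.024757
UUDUU: M=185.1300, payoff=104.4755, prob=0.080462
DDUUU: M=117.6242, payoff=51.8542, prob=0.024757
UDUUU: M=170.2455, payoff=104.4755, prob=0.080462
DUUUU: M=170.2455, payoff=104.4755, prob=0.080462
UUUUU: M=246.4080, payoff=0.0000, prob=0.261500
Price = Σ prob·payoff / R^5 = 47.643410 / 1.104081 = 43.1521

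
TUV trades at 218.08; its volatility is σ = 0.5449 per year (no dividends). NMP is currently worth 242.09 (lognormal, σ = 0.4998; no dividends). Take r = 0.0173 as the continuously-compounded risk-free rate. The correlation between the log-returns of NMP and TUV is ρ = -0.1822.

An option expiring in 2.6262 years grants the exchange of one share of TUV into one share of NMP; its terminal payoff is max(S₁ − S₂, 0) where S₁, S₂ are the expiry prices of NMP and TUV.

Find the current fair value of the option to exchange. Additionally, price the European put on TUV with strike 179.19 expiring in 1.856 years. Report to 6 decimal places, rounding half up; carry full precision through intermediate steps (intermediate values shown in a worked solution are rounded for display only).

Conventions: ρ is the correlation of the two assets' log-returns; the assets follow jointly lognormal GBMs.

exchange price = 123.930430
price(TUV put K=179.19) = 36.938285

σ_eff = √(σ₁² + σ₂² − 2ρσ₁σ₂) = √(0.4998² + 0.5449² − 2·-0.1822·0.4998·0.5449) = 0.803715
d₁ = (ln(S₁/S₂) + (q₂ − q₁ + σ_eff²/2)T) / (σ_eff√T) = (ln(242.09/218.08) + (0.0 − 0.0 + 0.322979)·2.6262) / 1.302464 = 0.731424
d₂ = d₁ − σ_eff√T = 0.731424 − 1.302464 = -0.571040
N(d₁) = 0.767740,  N(d₂) = 0.283986
V = S₁·e^{−q₁T}·N(d₁) − S₂·e^{−q₂T}·N(d₂) = 185.862175 − 61.931745 = 123.930430
[vanilla: TUV put K=179.19]
σ√T = 0.5449·√1.856 = 0.742345
d₁ = (ln(S/K) + (r+σ²/2)T) / (σ√T) = (ln(218.08/179.19) + (0.0173+0.5449²/2)·1.856) / 0.742345 = (0.196415 + 0.307647) / 0.742345 = 0.679013
d₂ = d₁ − σ√T = 0.679013 − 0.742345 = -0.063332
e^{−rT} = 0.968401
N(−d₁) = 0.248565,  N(−d₂) = 0.525249
price = K·e^{−rT}·N(−d₂) − S·N(−d₁) = 91.145279 − 54.206994 = 36.938285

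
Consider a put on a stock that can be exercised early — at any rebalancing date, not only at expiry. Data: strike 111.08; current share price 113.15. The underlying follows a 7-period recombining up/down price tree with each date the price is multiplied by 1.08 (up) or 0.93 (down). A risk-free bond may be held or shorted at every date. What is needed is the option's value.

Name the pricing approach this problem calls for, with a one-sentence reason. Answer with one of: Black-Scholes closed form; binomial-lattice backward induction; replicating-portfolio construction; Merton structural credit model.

Key observation: with exercise allowed before expiry on a discrete up/down model (7 steps from spot 113.15), the strike-111.08 put's value must be rolled back through the tree testing early exercise at each node.

framework: binomial-lattice backward induction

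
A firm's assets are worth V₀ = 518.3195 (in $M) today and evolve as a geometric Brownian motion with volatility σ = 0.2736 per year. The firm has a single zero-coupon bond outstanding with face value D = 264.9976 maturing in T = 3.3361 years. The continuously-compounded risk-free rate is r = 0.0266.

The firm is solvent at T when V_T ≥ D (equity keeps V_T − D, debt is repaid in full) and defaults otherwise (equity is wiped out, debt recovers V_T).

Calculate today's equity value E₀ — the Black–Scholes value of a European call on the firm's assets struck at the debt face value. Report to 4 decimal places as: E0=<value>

E0=280.6731

With assets at 518.3195 and a single debt payment of 264.9976 at 3.3361 years:
d₁ = [ln(V₀/D) + (r + σ²/2)T] / (σ√T)
   = [ln(518.3195/264.9976) + (0.0266 + 0.5·0.2736²)·3.3361] / (0.2736·√3.3361)
   = [0.670871 + 0.213605] / 0.499730 = 1.769908
d₂ = d₁ − σ√T = 1.769908 − 0.499730 = 1.270178
N(d₁) = 0.961629,  N(d₂) = 0.897989,  e^(−rT) = 0.915083
E₀ = V₀·N(d₁) − D·e^(−rT)·N(d₂)
   = 518.3195·0.961629 − 264.9976·0.915083·0.897989 = 280.673142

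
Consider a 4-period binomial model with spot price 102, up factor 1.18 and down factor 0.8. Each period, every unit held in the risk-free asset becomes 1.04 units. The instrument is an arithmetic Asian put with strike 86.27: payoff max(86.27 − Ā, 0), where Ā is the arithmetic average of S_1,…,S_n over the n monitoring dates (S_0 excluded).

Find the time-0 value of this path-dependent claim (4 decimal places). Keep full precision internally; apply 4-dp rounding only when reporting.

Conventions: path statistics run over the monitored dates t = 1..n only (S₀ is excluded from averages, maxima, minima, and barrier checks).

Set p* = 0.6316 (from d < R < u); the path-dependent value is the discounted p*-expectation over all price paths.
Enumerate all 2^4 = 16 price paths (U = up ×1.18, D = down ×0.8); each path with k up-moves has probability p*^k·(1−p*)^(4−k).
DDDD: Ā=60.2208, payoff=26.0492, prob=0.018424
UDDD: Ā=88.8257, payoff=0.0000, prob=0.031584
DUDD: Ā=79.1357, payoff=7.1343, prob=0.031584
UUDD: Ā=116.7251, payoff=0.0000, prob=0.054143
DDUD: Ā=71.3837, payoff=14.8863, prob=0.031584
UDUD: Ā=105.2909, payoff=0.0000, prob=0.054143
DUUD: Ā=95.6009, payoff=0.0000, prob=0.054143
UUUD: Ā=141.0114, payoff=0.0000, prob=0.092817
DDDU: Ā=65.1821, payoff=21.0879, prob=0.031584
UDDU: Ā=96.1436, payoff=0.0000, prob=0.054143
DUDU: Ā=86.4536, payoff=0.0000, prob=0.054143
UUDU: Ā=127.5190, payoff=0.0000, prob=0.092817
DDUU: Ā=78.7016, payoff=7.5684, prob=0.054143
UDUU: Ā=116.0848, payoff=0.0000, prob=0.092817
DUUU: Ā=106.3948, payoff=0.0000, prob=0.092817
UUUU: Ā=156.9323, payoff=0.0000, prob=0.159115
Price = Σ prob·payoff / R^4 = 2.251224 / 1.169859 = 1.9244

price = 1.9244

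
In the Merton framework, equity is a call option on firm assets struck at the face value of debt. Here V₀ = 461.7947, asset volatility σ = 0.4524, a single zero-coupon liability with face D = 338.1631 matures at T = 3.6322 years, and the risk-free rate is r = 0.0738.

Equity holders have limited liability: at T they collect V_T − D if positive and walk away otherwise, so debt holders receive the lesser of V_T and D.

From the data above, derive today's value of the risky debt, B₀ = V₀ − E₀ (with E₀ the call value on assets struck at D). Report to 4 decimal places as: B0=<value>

B0=216.2823

Apply the equity-as-call identities (strike 338.1631, horizon 3.6322 years):
d₁ = [ln(V₀/D) + (r + σ²/2)T] / (σ√T)
   = [ln(461.7947/338.1631) + (0.0738 + 0.5·0.4524²)·3.6322] / (0.4524·√3.6322)
   = [0.311592 + 0.639750] / 0.862199 = 1.103390
d₂ = d₁ − σ√T = 1.103390 − 0.862199 = 0.241191
N(d₁) = 0.865071,  N(d₂) = 0.595297,  e^(−rT) = 0.764865
E₀ = V₀·N(d₁) − D·e^(−rT)·N(d₂)
   = 461.7947·0.865071 − 338.1631·0.764865·0.595297 = 245.512394
B₀ = V₀ − E₀ = 461.7947 − 245.512394 = 216.282306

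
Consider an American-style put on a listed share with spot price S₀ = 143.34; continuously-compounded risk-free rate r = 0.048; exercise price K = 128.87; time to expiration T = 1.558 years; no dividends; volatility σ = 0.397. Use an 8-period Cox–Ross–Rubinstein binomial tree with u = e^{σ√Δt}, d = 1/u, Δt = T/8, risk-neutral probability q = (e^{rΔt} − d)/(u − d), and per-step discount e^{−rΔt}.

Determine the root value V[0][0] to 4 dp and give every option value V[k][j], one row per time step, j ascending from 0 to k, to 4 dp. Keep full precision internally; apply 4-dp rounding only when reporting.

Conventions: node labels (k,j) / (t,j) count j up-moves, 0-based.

price = 16.5828
tree:
16.5828
23.8106 9.1679
33.1771 14.2470 3.9091
44.6471 21.5438 6.7129 0.9837
57.7458 31.4934 11.3118 1.9204 0.0000
69.1761 44.1268 18.5820 3.7493 0.0000 0.0000
78.7695 57.7458 29.4401 7.3198 0.0000 0.0000 0.0000
86.8211 69.1761 44.1268 14.2907 0.0000 0.0000 0.0000 0.0000
93.5787 78.7695 57.7458 27.9000 0.0000 0.0000 0.0000 0.0000 0.0000

Δt=0.19475  u=1.19148  d=0.83929  q=0.48298  discount=0.99070
step 8 (expiry): payoffs max(K−S,0) = 93.5787 78.7695 57.7458 27.9000 0.0000 0.0000 0.0000 0.0000 0.0000
k=7: (k=7,j=0): S=42.0489, K−S=86.8211, hold=85.6220 ⇒ V=86.8211 exercise | (k=7,j=1): S=59.6939, K−S=69.1761, hold=67.9771 ⇒ V=69.1761 exercise | (k=7,j=2): S=84.7432, K−S=44.1268, hold=42.9278 ⇒ V=44.1268 exercise | (k=7,j=3): S=120.3039, K−S=8.5661, hold=14.2907 ⇒ V=14.2907 continue | (k=7,j=4): S=170.7871, K−S=0.0000, hold=0.0000 ⇒ V=0.0000 continue | (k=7,j=5): S=242.4544, K−S=0.0000, hold=0.0000 ⇒ V=0.0000 continue | (k=7,j=6): S=344.1954, K−S=0.0000, hold=0.0000 ⇒ V=0.0000 continue | (k=7,j=7): S=488.6301, K−S=0.0000, hold=0.0000 ⇒ V=0.0000 continue
k=6: (k=6,j=0): S=50.1005, K−S=78.7695, hold=77.5704 ⇒ V=78.7695 exercise | (k=6,j=1): S=71.1242, K−S=57.7458, hold=56.5468 ⇒ V=57.7458 exercise | (k=6,j=2): S=100.9700, K−S=27.9000, hold=29.4401 ⇒ V=29.4401 continue | (k=6,j=3): S=143.3400, K−S=0.0000, hold=7.3198 ⇒ V=7.3198 continue | (k=6,j=4): S=203.4897, K−S=0.0000, hold=0.0000 ⇒ V=0.0000 continue | (k=6,j=5): S=288.8801, K−S=0.0000, hold=0.0000 ⇒ V=0.0000 continue | (k=6,j=6): S=410.1027, K−S=0.0000, hold=0.0000 ⇒ V=0.0000 continue
k=5: (k=5,j=0): S=59.6939, K−S=69.1761, hold=67.9771 ⇒ V=69.1761 exercise | (k=5,j=1): S=84.7432, K−S=44.1268, hold=43.6647 ⇒ V=44.1268 exercise | (k=5,j=2): S=120.3039, K−S=8.5661, hold=18.5820 ⇒ V=18.5820 continue | (k=5,j=3): S=170.7871, K−S=0.0000, hold=3.7493 ⇒ V=3.7493 continue | (k=5,j=4): S=242.4544, K−S=0.0000, hold=0.0000 ⇒ V=0.0000 continue | (k=5,j=5): S=344.1954, K−S=0.0000, hold=0.0000 ⇒ V=0.0000 continue
k=4: (k=4,j=0): S=71.1242, K−S=57.7458, hold=56.5468 ⇒ V=57.7458 exercise | (k=4,j=1): S=100.9700, K−S=27.9000, hold=31.4934 ⇒ V=31.4934 continue | (k=4,j=2): S=143.3400, K−S=0.0000, hold=11.3118 ⇒ V=11.3118 continue | (k=4,j=3): S=203.4897, K−S=0.0000, hold=1.9204 ⇒ V=1.9204 continue | (k=4,j=4): S=288.8801, K−S=0.0000, hold=0.0000 ⇒ V=0.0000 continue
k=3: (k=3,j=0): S=84.7432, K−S=44.1268, hold=44.6471 ⇒ V=44.6471 continue | (k=3,j=1): S=120.3039, K−S=8.5661, hold=21.5438 ⇒ V=21.5438 continue | (k=3,j=2): S=170.7871, K−S=0.0000, hold=6.7129 ⇒ V=6.7129 continue | (k=3,j=3): S=242.4544, K−S=0.0000, hold=0.9837 ⇒ V=0.9837 continue
k=2: (k=2,j=0): S=100.9700, K−S=27.9000, hold=33.1771 ⇒ V=33.1771 continue | (k=2,j=1): S=143.3400, K−S=0.0000, hold=14.2470 ⇒ V=14.2470 continue | (k=2,j=2): S=203.4897, K−S=0.0000, hold=3.9091 ⇒ V=3.9091 continue
k=1: (k=1,j=0): S=120.3039, K−S=8.5661, hold=23.8106 ⇒ V=23.8106 continue | (k=1,j=1): S=170.7871, K−S=0.0000, hold=9.1679 ⇒ V=9.1679 continue
k=0: (k=0,j=0): S=143.3400, K−S=0.0000, hold=16.5828 ⇒ V=16.5828 continue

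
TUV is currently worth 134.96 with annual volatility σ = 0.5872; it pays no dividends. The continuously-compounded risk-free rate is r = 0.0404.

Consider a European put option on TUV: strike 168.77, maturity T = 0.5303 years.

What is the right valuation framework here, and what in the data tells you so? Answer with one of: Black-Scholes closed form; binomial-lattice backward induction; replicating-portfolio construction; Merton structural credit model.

Key observation: everything needed for the exact continuous-time valuation of the European put on TUV (strike 168.77) is given, and no feature rules the closed form out.

framework: Black-Scholes closed form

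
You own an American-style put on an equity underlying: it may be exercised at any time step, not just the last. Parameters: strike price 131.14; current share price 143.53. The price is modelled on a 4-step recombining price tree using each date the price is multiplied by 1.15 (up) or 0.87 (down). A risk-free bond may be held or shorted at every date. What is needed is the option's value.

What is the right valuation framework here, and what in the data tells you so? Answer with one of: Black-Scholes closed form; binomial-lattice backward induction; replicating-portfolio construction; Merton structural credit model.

framework: binomial-lattice backward induction

Key observation: the defining feature is the embedded early-exercise option across 4 discrete dates on the spot-143.53 tree; pricing the strike-131.14 put means working backward with an exercise test at every node.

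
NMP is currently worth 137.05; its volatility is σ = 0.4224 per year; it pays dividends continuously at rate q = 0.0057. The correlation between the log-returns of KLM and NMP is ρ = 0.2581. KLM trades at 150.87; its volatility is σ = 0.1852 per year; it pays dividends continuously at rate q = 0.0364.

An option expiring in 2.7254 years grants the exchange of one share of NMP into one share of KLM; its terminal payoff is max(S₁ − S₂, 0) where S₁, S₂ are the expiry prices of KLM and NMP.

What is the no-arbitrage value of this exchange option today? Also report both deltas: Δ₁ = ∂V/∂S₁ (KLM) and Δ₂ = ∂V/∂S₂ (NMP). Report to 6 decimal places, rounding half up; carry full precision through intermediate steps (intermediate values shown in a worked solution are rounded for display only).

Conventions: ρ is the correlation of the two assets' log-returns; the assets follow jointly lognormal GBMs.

exchange price = 37.257544
Δ1 = 0.580339
Δ2 = -0.367006

σ_eff = √(σ₁² + σ₂² − 2ρσ₁σ₂) = √(0.1852² + 0.4224² − 2·0.2581·0.1852·0.4224) = 0.415138
d₁ = (ln(S₁/S₂) + (q₂ − q₁ + σ_eff²/2)T) / (σ_eff√T) = (ln(150.87/137.05) + (0.0057 − 0.0364 + 0.086170)·2.7254) / 0.685342 = 0.360768
d₂ = d₁ − σ_eff√T = 0.360768 − 0.685342 = -0.324573
N(d₁) = 0.640864,  N(d₂) = 0.372752
V = S₁·e^{−q₁T}·N(d₁) − S₂·e^{−q₂T}·N(d₂) = 87.555728 − 50.298184 = 37.257544
Key observation: r never enters — measured in units of NMP, the claim is a call on S₁/S₂ struck at 1, so only the dividend yields and σ_eff matter.
Δ₁ = e^{−q₁T}·N(d₁) = 0.580339;  Δ₂ = −e^{−q₂T}·N(d₂) = -0.367006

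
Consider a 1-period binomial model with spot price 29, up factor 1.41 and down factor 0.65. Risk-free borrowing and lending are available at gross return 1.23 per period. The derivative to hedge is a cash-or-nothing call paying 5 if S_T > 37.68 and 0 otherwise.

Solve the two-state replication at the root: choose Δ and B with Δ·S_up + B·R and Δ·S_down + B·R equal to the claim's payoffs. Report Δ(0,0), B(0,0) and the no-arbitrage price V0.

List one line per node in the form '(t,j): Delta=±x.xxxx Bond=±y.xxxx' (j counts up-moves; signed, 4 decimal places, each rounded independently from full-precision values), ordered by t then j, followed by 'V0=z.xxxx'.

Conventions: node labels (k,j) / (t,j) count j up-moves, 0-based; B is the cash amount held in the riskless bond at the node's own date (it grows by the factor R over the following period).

(0,0): Delta=0.2269 Bond=-3.4767
V0=3.1023

Under the risk-neutral measure, an up-move has probability p* = (R−d)/(u−d) = 0.7632 and values discount at R = 1.23.
Payoffs at expiry: V(1,0)=0.0000, V(1,1)=5.0000
Node (0,0) S=29.0000: V=(p*·5.0000+(1−p*)·0.0000)/1.23=3.1023; Δ=(5.0000−0.0000)/(40.8900−18.8500)=0.2269; B=V−Δ·S=-3.4767
Verification: the root portfolio costs Δ(0,0)·S0 + B(0,0) = 3.1023, matching V0.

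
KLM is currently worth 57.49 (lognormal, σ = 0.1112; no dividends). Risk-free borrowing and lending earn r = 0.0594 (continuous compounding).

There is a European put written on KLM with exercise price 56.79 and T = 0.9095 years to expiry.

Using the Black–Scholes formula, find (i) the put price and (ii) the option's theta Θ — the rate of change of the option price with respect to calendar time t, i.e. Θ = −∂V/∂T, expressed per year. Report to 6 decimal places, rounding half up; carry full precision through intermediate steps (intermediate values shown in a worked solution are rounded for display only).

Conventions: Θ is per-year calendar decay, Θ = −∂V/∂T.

σ√T = 0.1112·√0.9095 = 0.106049
d₁ = (ln(S/K) + (r+σ²/2)T) / (σ√T) = (ln(57.49/56.79) + (0.0594+0.1112²/2)·0.9095) / 0.106049 = (0.012251 + 0.059647) / 0.106049 = 0.677973
d₂ = d₁ − σ√T = 0.677973 − 0.106049 = 0.571924
e^{−rT} = 0.947409
N(−d₁) = 0.248895,  N(−d₂) = 0.283687
Put price V = K·e^{−rT}·N(−d₂) − S·N(−d₁) = 15.263304 − 14.308946 = 0.954359
φ(d₁) = (1/√(2π))·e^{−d₁²/2} = 0.317029
Θ = −S·φ(d₁)·σ/(2√T) + r·K·e^{−rT}·N(−d₂) = −1.062588 + 0.906640 = -0.155947

price = 0.954359
Θ = -0.155947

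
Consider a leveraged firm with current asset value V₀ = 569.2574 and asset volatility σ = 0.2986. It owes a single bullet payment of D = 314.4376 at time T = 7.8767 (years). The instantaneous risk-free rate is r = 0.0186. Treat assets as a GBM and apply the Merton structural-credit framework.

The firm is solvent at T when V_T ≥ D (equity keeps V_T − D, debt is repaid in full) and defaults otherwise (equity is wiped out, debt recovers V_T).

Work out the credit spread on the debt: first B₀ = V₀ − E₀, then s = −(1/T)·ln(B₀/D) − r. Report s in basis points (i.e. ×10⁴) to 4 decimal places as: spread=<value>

spread=161.0750

Apply the equity-as-call identities (strike 314.4376, horizon 7.8767 years):
d₁ = [ln(V₀/D) + (r + σ²/2)T] / (σ√T)
   = [ln(569.2574/314.4376) + (0.0186 + 0.5·0.2986²)·7.8767] / (0.2986·√7.8767)
   = [0.593547 + 0.497658] / 0.838035 = 1.302100
d₂ = d₁ − σ√T = 1.302100 − 0.838035 = 0.464065
N(d₁) = 0.903559,  N(d₂) = 0.678699,  e^(−rT) = 0.863720
E₀ = V₀·N(d₁) − D·e^(−rT)·N(d₂)
   = 569.2574·0.903559 − 314.4376·0.863720·0.678699 = 330.032260
B₀ = V₀ − E₀ = 569.2574 − 330.032260 = 239.225140
spread = −(1/T)·ln(B₀/D) − r = −(1/7.8767)·ln(239.225140/314.4376) − 0.0186 = 0.01610750
in basis points: 0.01610750 × 10⁴ = 161.0750 bp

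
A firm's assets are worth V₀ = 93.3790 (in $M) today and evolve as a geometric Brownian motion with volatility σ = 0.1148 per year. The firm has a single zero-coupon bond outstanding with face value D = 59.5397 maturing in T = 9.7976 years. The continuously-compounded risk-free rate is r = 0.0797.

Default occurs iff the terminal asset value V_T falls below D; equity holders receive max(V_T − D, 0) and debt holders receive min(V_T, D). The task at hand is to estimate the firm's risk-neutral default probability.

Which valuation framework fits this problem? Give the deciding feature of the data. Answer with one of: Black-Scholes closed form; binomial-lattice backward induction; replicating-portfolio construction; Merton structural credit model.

Key observation: a levered firm with one bullet debt due at 9.7976 years is the canonical structural-credit setup: equity is a call on the firm's assets struck at the face value.

framework: Merton structural credit model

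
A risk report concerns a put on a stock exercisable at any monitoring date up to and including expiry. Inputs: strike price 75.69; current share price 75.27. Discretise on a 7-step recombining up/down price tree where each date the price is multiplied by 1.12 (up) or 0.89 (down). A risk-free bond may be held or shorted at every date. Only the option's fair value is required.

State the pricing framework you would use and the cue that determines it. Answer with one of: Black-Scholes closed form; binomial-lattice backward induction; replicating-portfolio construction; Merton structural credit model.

framework: binomial-lattice backward induction

Key observation: early exercise of the strike-75.69 put must be checked at each of the 7 dates (spot 75.27), which forces a node-by-node comparison of intrinsic and continuation value backward from expiry.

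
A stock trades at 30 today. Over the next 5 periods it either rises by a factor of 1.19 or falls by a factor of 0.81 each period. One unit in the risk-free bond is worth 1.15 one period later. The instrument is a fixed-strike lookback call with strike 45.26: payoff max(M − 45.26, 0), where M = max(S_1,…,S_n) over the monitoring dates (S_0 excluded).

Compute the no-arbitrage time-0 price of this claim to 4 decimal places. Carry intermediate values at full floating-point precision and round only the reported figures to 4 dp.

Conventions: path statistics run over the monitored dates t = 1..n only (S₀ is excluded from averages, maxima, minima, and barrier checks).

price = 8.5541

With p* = (R−d)/(u−d) = 0.8947, sum probability × payoff across the paths and divide by R^5.
Enumerate all 2^5 = 32 price paths (U = up ×1.19, D = down ×0.81); each path with k up-moves has probability p*^k·(1−p*)^(5−k).
DDDDD: M=24.3000, payoff=0.0000, prob=0.000013
UDDDD: M=35.7000, payoff=0.0000, prob=0.000110
DUDDD: M=28.9170, payoff=0.0000, prob=0.000110
UUDDD: M=42.4830, payoff=0.0000, prob=0.000934
DDUDD: M=24.3000, payoff=0.0000, prob=0.000110
UDUDD: M=35.7000, payoff=0.0000, prob=0.000934
DUUDD: M=34.4112, payoff=0.0000, prob=0.000934
UUUDD: M=50.5548, payoff=5.2948, prob=0.007937
DDDUD: M=24.3000, payoff=0.0000, prob=0.000110
UDDUD: M=35.7000, payoff=0.0000, prob=0.000934
DUDUD: M=28.9170, payoff=0.0000, prob=0.000934
UUDUD: M=42.4830, payoff=0.0000, prob=0.007937
DDUUD: M=27.8731, payoff=0.0000, prob=0.000934
UDUUD: M=40.9494, payoff=0.0000, prob=0.007937
DUUUD: M=40.9494, payoff=0.0000, prob=0.007937
UUUUD: M=60.1602, payoff=14.9002, prob=0.067462
DDDDU: M=24.3000, payoff=0.0000, prob=0.000110
UDDDU: M=35.7000, payoff=0.0000, prob=0.000934
DUDDU: M=28.9170, payoff=0.0000, prob=0.000934
UUDDU: M=42.4830, payoff=0.0000, prob=0.007937
DDUDU: M=24.3000, payoff=0.0000, prob=0.000934
UDUDU: M=35.7000, payoff=0.0000, prob=0.007937
DUUDU: M=34.4112, payoff=0.0000, prob=0.007937
UUUDU: M=50.5548, payoff=5.2948, prob=0.067462
DDDUU: M=24.3000, payoff=0.0000, prob=0.000934
UDDUU: M=35.7000, payoff=0.0000, prob=0.007937
DUDUU: M=33.1690, payoff=0.0000, prob=0.007937
UUDUU: M=48.7297, payoff=3.4697, prob=0.067462
DDUUU: M=33.1690, payoff=0.0000, prob=0.007937
UDUUU: M=48.7297, payoff=3.4697, prob=0.067462
DUUUU: M=48.7297, payoff=3.4697, prob=0.067462
UUUUU: M=71.5906, payoff=26.3306, prob=0.573425
Price = Σ prob·payoff / R^5 = 17.205264 / 2.011357 = 8.5541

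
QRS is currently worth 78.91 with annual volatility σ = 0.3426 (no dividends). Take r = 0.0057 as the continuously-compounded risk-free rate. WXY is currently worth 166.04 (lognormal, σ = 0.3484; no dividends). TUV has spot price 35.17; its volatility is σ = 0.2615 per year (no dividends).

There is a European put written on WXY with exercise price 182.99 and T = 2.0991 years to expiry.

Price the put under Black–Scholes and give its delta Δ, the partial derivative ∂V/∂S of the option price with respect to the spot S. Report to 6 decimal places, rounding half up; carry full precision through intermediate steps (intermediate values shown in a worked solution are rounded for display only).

price = 42.424120
Δ = -0.466719

σ√T = 0.3484·√2.0991 = 0.504771
d₁ = (ln(S/K) + (r+σ²/2)T) / (σ√T) = (ln(166.04/182.99) + (0.0057+0.3484²/2)·2.0991) / 0.504771 = (-0.097203 + 0.139362) / 0.504771 = 0.083521
d₂ = d₁ − σ√T = 0.083521 − 0.504771 = -0.421250
e^{−rT} = 0.988106
N(−d₁) = 0.466719,  N(−d₂) = 0.663214
Put price V = K·e^{−rT}·N(−d₂) − S·N(−d₁) = 119.918064 − 77.493944 = 42.424120
Δ = −N(−d₁) = -0.466719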